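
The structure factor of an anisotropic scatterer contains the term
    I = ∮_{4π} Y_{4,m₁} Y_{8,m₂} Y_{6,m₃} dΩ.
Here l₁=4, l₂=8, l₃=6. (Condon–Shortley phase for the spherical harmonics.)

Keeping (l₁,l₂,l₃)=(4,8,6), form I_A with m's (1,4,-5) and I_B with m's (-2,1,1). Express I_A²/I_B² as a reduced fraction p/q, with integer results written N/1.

34969/11109

Shared (l₁,l₂,l₃)=(4,8,6): N and (l;000)² cancel in I_A²/I_B².
A: Δ = 6!·2!·10!/19! = 1/23279256; Racah Σ t=2..3: t=2:+1/174182400 t=3:−1/26127360 = -17/522547200; ⇒ 3j(4 8 6; 1 4 -5)² = 935/62244, sgn +1
B: Δ = 6!·2!·10!/19! = 1/23279256; Racah Σ t=4..6: t=4:+1/1382400 t=5:−1/2073600 t=6:+1/43545600 = 23/87091200; ⇒ 3j(4 8 6; -2 1 1)² = 2645/554268, sgn -1
I_A²/I_B² = (935/62244)/(2645/554268) = 34969/11109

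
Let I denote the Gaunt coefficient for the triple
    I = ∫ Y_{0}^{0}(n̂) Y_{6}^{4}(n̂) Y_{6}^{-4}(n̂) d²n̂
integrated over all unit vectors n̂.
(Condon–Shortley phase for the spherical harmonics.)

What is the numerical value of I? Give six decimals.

Rules hold: Σm=0, L=12 even, 6≤6≤6.
N = 1·13·13 = 169
Δ = 0!·0!·12!/13! = 1/13
Racah Σ t=0..0: t=0:+1/518400 = 1/518400
⇒ 3j(0 6 6; 0 0 0)² = 1/13, sgn +1
Racah Σ t=0..0: t=0:+1/7257600 = 1/7257600
⇒ 3j(0 6 6; 0 4 -4)² = 1/13, sgn +1
4πI² = N·(3j₀)²·(3jₘ)² = 1/1
I = +1·√(1/4π) = 0.28209479

0.282095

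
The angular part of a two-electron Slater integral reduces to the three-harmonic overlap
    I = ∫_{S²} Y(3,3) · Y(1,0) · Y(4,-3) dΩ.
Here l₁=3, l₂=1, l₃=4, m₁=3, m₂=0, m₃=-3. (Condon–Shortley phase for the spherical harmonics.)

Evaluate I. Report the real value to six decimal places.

-0.162868

Rules hold: Σm=0, L=8 even, 2≤4≤4.
N = 7·3·9 = 189
Δ = 0!·6!·2!/9! = 1/252
Racah Σ t=0..0: t=0:+1/36 = 1/36
⇒ 3j(3 1 4; 0 0 0)² = 4/63, sgn +1
Racah Σ t=0..0: t=0:+1/720 = 1/720
⇒ 3j(3 1 4; 3 0 -3)² = 1/36, sgn -1
4πI² = N·(3j₀)²·(3jₘ)² = 1/3
I = -1·√(0.333333/4π) = -0.16286750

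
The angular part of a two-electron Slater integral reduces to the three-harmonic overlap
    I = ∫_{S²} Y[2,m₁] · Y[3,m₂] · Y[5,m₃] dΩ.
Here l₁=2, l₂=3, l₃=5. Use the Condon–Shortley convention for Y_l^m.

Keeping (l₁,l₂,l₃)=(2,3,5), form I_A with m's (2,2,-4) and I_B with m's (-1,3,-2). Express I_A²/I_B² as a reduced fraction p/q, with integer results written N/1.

18/1

l's match ⇒ only the (l;m) 3-j factors differ between A and B.
A: triangle coeff Δ(2,3,5) = 1/2310; Σ_t [0,0]: t=0:+1/2880 = 1/2880; (3j)²=3/55 [(2 3 5; 2 2 -4)], sign=-1
B: triangle coeff Δ(2,3,5) = 1/2310; Σ_t [0,0]: t=0:+1/4320 = 1/4320; (3j)²=1/330 [(2 3 5; -1 3 -2)], sign=-1
I_A²/I_B² = (3/55)/(1/330) = 18/1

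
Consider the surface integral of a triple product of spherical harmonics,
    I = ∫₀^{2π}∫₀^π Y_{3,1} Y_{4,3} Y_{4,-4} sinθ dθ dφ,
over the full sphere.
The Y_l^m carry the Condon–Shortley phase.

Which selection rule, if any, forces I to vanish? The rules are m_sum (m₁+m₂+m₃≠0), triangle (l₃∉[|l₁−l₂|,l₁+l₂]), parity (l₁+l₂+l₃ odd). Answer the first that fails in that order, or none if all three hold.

Σmᵢ = 0  ✓
l₃∈[|l₁−l₂|,l₁+l₂]=[1,7], have l₃=4  ✓
Σlᵢ = 11 ⇒ odd  ✗

parity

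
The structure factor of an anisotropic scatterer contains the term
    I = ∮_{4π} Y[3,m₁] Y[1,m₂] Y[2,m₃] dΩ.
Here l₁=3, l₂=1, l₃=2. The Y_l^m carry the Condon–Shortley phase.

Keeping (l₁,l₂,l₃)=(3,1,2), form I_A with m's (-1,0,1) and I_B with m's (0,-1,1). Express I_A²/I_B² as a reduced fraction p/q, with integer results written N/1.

8/3

Shared (l₁,l₂,l₃)=(3,1,2): N and (l;000)² cancel in I_A²/I_B².
A: Δ = 2!·4!·0!/7! = 1/105; Racah Σ t=1..1: t=1:−1/6 = -1/6; ⇒ 3j(3 1 2; -1 0 1)² = 8/105, sgn +1
B: Δ = 2!·4!·0!/7! = 1/105; Racah Σ t=0..0: t=0:+1/12 = 1/12; ⇒ 3j(3 1 2; 0 -1 1)² = 1/35, sgn -1
I_A²/I_B² = (8/105)/(1/35) = 8/3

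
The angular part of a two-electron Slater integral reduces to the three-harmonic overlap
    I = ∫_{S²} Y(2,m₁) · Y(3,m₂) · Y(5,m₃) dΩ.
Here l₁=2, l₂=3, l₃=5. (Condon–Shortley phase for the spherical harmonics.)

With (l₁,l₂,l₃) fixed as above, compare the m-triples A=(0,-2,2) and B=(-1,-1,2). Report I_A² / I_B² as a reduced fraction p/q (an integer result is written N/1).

Shared (l₁,l₂,l₃)=(2,3,5): N and (l;000)² cancel in I_A²/I_B².
A: Δ = 0!·4!·6!/11! = 1/2310; Racah Σ t=0..0: t=0:+1/480 = 1/480; ⇒ 3j(2 3 5; 0 -2 2)² = 3/110, sgn -1
B: Δ = 0!·4!·6!/11! = 1/2310; Racah Σ t=0..0: t=0:+1/288 = 1/288; ⇒ 3j(2 3 5; -1 -1 2)² = 1/22, sgn -1
I_A²/I_B² = (3/110)/(1/22) = 3/5

3/5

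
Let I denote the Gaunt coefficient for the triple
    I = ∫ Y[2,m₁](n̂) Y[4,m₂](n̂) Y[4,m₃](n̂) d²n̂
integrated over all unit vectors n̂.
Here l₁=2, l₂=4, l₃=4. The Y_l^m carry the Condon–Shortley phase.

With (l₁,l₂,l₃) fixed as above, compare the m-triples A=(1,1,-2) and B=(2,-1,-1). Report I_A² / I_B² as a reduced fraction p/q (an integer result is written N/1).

Same 2,4,4: normalisation and zero-m 3j drop out of the ratio.
A: Δ: 2! 2! 6! / 11! → 1/13860; sum: t=0:+1/240 t=1:−1/96 = -1/160; 3j²(2 4 4; 1 1 -2) = Δ·Π!·Σ² = 27/1540  (sign -1)
B: Δ: 2! 2! 6! / 11! → 1/13860; sum: t=0:+1/144 = 1/144; 3j²(2 4 4; 2 -1 -1) = Δ·Π!·Σ² = 10/231  (sign -1)
I_A²/I_B² = (27/1540)/(10/231) = 81/200

81/200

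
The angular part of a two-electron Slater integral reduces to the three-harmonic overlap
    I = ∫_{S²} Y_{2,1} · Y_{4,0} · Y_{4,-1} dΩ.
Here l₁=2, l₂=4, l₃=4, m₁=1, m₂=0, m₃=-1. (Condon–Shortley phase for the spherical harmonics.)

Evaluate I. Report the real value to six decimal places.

m-sum 0 ✓  L=10 even ✓  2≤4≤6 ✓
Π(2lᵢ+1) = 5×9×9 = 405
triangle coeff Δ(2,4,4) = 1/13860
Σ_t [0,2]: t=0:+1/192 t=1:−1/36 t=2:+1/192 = -5/288
(3j)²=20/693 [(2 4 4; 0 0 0)], sign=-1
Σ_t [0,1]: t=0:+1/96 t=1:−1/72 = -1/288
(3j)²=1/462 [(2 4 4; 1 0 -1)], sign=+1
⇒ 4πI² = 150/5929
I = (-1)√(150/5929/(4π)) = -0.04486937

-0.044869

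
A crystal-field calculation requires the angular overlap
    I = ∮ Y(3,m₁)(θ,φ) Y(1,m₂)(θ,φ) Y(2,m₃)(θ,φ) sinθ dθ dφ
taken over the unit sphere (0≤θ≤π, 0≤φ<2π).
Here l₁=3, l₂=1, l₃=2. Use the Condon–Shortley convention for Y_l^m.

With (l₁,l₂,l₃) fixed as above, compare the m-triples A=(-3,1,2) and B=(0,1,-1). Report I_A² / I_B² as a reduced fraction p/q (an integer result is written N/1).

5/1

Same 3,1,2: normalisation and zero-m 3j drop out of the ratio.
A: Δ: 2! 4! 0! / 7! → 1/105; sum: t=2:+1/48 = 1/48; 3j²(3 1 2; -3 1 2) = Δ·Π!·Σ² = 1/7  (sign +1)
B: Δ: 2! 4! 0! / 7! → 1/105; sum: t=2:+1/12 = 1/12; 3j²(3 1 2; 0 1 -1) = Δ·Π!·Σ² = 1/35  (sign -1)
I_A²/I_B² = (1/7)/(1/35) = 5/1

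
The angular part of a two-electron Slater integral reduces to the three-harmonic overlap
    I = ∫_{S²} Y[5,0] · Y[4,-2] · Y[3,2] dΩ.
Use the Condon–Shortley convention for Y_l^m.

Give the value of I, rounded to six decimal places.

-0.171327

m-sum 0 ✓  L=12 even ✓  1≤3≤9 ✓
Π(2lᵢ+1) = 11×9×7 = 693
triangle coeff Δ(5,4,3) = 1/180180
Σ_t [2,4]: t=2:+1/576 t=3:−1/144 t=4:+1/576 = -1/288
(3j)²=20/1001 [(5 4 3; 0 0 0)], sign=+1
Σ_t [1,2]: t=1:−1/2880 t=2:+1/576 = 1/720
(3j)²=80/3003 [(5 4 3; 0 -2 2)], sign=-1
⇒ 4πI² = 4800/13013
I = (-1)√(4800/13013/(4π)) = -0.17132746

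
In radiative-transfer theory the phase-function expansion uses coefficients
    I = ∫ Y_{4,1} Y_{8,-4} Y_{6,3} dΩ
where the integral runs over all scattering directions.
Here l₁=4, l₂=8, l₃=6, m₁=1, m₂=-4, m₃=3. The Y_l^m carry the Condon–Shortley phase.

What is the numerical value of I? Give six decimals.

0.095151

Checks pass: Σm=0; 18 even; l₃=6∈[4,12].
(2·4+1)(2·8+1)(2·6+1) = 1989
Δ: 6! 2! 10! / 19! → 1/23279256
sum: t=2:+1/1658880 t=3:−1/518400 t=4:+1/1658880 = -1/1382400
3j²(4 8 6; 0 0 0) = Δ·Π!·Σ² = 504/46189  (sign -1)
sum: t=1:−1/7257600 t=2:+1/3870720 t=3:−1/26127360 = 43/522547200
3j²(4 8 6; 1 -4 3) = Δ·Π!·Σ² = 1849/352716  (sign -1)
combine: 4πI² = 1989·504/46189·1849/352716 = 99846/877591
take √, sign +1: I = 0.09515121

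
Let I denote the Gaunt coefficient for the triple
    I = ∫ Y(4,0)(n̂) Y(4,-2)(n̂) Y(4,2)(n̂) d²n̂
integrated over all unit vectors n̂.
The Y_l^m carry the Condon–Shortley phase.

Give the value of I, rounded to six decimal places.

Rules hold: Σm=0, L=12 even, 0≤4≤8.
N = 9·9·9 = 729
Δ = 4!·4!·4!/13! = 1/450450
Racah Σ t=0..4: t=0:+1/13824 t=1:−1/216 t=2:+1/64 t=3:−1/216 t=4:+1/13824 = 5/768
⇒ 3j(4 4 4; 0 0 0)² = 18/1001, sgn +1
Racah Σ t=0..2: t=0:+1/2304 t=1:−1/216 t=2:+1/384 = -11/6912
⇒ 3j(4 4 4; 0 -2 2)² = 11/1638, sgn -1
4πI² = N·(3j₀)²·(3jₘ)² = 729/8281
I = -1·√(0.0880328/4π) = -0.08369845

-0.083698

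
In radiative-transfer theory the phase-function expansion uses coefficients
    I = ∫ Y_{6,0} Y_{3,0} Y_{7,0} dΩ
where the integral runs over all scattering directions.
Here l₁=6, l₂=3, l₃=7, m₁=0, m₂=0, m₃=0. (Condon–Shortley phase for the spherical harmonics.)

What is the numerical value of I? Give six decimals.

0.144051

m-sum 0 ✓  L=16 even ✓  3≤7≤9 ✓
Π(2lᵢ+1) = 13×7×15 = 1365
triangle coeff Δ(6,3,7) = 1/2042040
Σ_t [0,2]: t=0:+1/207360 t=1:−1/57600 t=2:+1/207360 = -1/129600
(3j)²=168/12155 [(6 3 7; 0 0 0)], sign=+1
(m-triple is (0,0,0) — same symbol as above.)
⇒ 4πI² = 592704/2272985
I = (+1)√(592704/2272985/(4π)) = 0.14405081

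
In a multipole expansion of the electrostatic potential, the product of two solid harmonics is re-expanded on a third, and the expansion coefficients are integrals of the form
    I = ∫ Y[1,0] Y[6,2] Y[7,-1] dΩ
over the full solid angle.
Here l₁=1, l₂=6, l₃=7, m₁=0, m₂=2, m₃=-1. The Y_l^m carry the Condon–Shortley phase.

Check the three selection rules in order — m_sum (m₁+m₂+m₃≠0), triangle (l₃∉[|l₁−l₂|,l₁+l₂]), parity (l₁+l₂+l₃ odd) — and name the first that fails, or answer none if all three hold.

m_sum

azimuthal sum: 0 + 2 − 1 = 1  ✗
5 ≤ 7 ≤ 7 (triangle on l)
L = 1 + 6 + 7 = 14 (even)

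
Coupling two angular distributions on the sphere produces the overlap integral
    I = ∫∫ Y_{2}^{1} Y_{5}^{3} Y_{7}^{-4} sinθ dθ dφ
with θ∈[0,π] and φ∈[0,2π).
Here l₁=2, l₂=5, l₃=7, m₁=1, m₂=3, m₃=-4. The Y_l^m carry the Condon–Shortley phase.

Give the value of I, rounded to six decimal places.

0.252127

m-sum 0 ✓  L=14 even ✓  3≤7≤7 ✓
Π(2lᵢ+1) = 5×11×15 = 825
triangle coeff Δ(2,5,7) = 1/15015
Σ_t [0,0]: t=0:+1/57600 = 1/57600
(3j)²=21/715 [(2 5 7; 0 0 0)], sign=-1
Σ_t [0,0]: t=0:+1/483840 = 1/483840
(3j)²=3/91 [(2 5 7; 1 3 -4)], sign=-1
⇒ 4πI² = 135/169
I = (+1)√(135/169/(4π)) = 0.25212656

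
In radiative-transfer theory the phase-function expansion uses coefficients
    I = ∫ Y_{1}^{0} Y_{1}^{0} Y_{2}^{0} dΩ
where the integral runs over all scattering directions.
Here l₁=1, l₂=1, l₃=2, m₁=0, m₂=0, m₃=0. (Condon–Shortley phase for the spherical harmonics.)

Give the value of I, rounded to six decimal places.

0.252313

Checks pass: Σm=0; 4 even; l₃=2∈[0,2].
(2·1+1)(2·1+1)(2·2+1) = 45
Δ: 0! 2! 2! / 5! → 1/30
sum: t=0:+1/1 = 1/1
3j²(1 1 2; 0 0 0) = Δ·Π!·Σ² = 2/15  (sign +1)
(m-triple is (0,0,0) — same symbol as above.)
combine: 4πI² = 45·2/15·2/15 = 4/5
take √, sign +1: I = 0.25231325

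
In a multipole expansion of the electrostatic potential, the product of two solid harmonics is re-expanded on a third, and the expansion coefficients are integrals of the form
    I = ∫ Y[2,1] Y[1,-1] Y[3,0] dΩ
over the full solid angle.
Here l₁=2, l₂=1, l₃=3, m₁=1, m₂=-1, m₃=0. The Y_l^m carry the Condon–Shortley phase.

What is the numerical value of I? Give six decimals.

0.143048

Checks pass: Σm=0; 6 even; l₃=3∈[1,3].
(2·2+1)(2·1+1)(2·3+1) = 105
Δ: 0! 4! 2! / 7! → 1/105
sum: t=0:+1/4 = 1/4
3j²(2 1 3; 0 0 0) = Δ·Π!·Σ² = 3/35  (sign -1)
sum: t=0:+1/12 = 1/12
3j²(2 1 3; 1 -1 0) = Δ·Π!·Σ² = 1/35  (sign -1)
combine: 4πI² = 105·3/35·1/35 = 9/35
take √, sign +1: I = 0.14304817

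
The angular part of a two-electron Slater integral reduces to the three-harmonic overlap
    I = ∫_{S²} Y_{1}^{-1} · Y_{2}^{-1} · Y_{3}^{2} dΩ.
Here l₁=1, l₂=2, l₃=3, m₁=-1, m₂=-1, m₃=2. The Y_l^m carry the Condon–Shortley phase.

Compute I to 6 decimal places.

Checks pass: Σm=0; 6 even; l₃=3∈[1,3].
(2·1+1)(2·2+1)(2·3+1) = 105
Δ: 0! 2! 4! / 7! → 1/105
sum: t=0:+1/4 = 1/4
3j²(1 2 3; 0 0 0) = Δ·Π!·Σ² = 3/35  (sign -1)
sum: t=0:+1/12 = 1/12
3j²(1 2 3; -1 -1 2) = Δ·Π!·Σ² = 2/21  (sign -1)
combine: 4πI² = 105·3/35·2/21 = 6/7
take √, sign +1: I = 0.26116903

0.261169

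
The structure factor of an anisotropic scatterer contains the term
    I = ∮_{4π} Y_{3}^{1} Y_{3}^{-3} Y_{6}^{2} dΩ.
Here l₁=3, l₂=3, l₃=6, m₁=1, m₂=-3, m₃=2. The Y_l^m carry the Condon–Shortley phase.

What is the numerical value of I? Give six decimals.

0.062728

m-sum 0 ✓  L=12 even ✓  0≤6≤6 ✓
Π(2lᵢ+1) = 7×7×13 = 637
triangle coeff Δ(3,3,6) = 1/12012
Σ_t [0,0]: t=0:+1/1296 = 1/1296
(3j)²=100/3003 [(3 3 6; 0 0 0)], sign=+1
Σ_t [0,0]: t=0:+1/34560 = 1/34560
(3j)²=1/429 [(3 3 6; 1 -3 2)], sign=+1
⇒ 4πI² = 700/14157
I = (+1)√(700/14157/(4π)) = 0.06272757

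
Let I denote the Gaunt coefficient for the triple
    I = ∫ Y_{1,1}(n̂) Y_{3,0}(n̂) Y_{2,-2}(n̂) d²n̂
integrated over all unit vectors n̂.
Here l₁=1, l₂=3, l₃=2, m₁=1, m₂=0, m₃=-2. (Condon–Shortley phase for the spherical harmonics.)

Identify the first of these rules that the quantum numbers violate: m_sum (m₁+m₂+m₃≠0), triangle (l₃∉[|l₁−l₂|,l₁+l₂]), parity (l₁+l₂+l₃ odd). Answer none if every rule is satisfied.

m₁+m₂+m₃ = 1 + 0 − 2 = -1  ✗
triangle: |1−3|=2 ≤ l₃=2 ≤ 1+3=4
parity: l₁+l₂+l₃ = 6 is even

m_sum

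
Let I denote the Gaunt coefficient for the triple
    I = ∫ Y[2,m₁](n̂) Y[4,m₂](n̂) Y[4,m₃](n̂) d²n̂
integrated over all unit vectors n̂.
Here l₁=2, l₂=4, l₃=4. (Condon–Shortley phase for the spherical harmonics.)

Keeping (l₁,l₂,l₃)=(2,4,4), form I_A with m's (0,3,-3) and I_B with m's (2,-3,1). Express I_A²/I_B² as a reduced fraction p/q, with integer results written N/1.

Shared (l₁,l₂,l₃)=(2,4,4): N and (l;000)² cancel in I_A²/I_B².
A: Δ = 2!·2!·6!/11! = 1/13860; Racah Σ t=1..2: t=1:−1/720 t=2:+1/480 = 1/1440; ⇒ 3j(2 4 4; 0 3 -3)² = 7/1980, sgn -1
B: Δ = 2!·2!·6!/11! = 1/13860; Racah Σ t=0..0: t=0:+1/480 = 1/480; ⇒ 3j(2 4 4; 2 -3 1)² = 3/110, sgn -1
I_A²/I_B² = (7/1980)/(3/110) = 7/54

7/54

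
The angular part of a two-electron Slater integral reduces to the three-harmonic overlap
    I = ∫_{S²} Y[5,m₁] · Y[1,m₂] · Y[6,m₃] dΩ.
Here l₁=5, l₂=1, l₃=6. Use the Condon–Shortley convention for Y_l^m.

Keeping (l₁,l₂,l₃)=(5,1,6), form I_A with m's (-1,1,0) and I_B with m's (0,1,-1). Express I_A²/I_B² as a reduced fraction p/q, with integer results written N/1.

Same 5,1,6: normalisation and zero-m 3j drop out of the ratio.
A: Δ: 0! 10! 2! / 13! → 1/858; sum: t=0:+1/34560 = 1/34560; 3j²(5 1 6; -1 1 0) = Δ·Π!·Σ² = 5/286  (sign +1)
B: Δ: 0! 10! 2! / 13! → 1/858; sum: t=0:+1/28800 = 1/28800; 3j²(5 1 6; 0 1 -1) = Δ·Π!·Σ² = 7/286  (sign -1)
I_A²/I_B² = (5/286)/(7/286) = 5/7

5/7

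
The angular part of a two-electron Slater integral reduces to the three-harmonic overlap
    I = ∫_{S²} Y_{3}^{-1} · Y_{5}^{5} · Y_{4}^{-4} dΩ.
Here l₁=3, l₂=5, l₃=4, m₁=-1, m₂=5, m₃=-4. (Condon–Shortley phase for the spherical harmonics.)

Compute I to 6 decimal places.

Checks pass: Σm=0; 12 even; l₃=4∈[2,8].
(2·3+1)(2·5+1)(2·4+1) = 693
Δ: 4! 2! 6! / 13! → 1/180180
sum: t=1:−1/576 t=2:+1/144 t=3:−1/576 = 1/288
3j²(3 5 4; 0 0 0) = Δ·Π!·Σ² = 20/1001  (sign +1)
sum: t=4:+1/34560 = 1/34560
3j²(3 5 4; -1 5 -4) = Δ·Π!·Σ² = 14/429  (sign +1)
combine: 4πI² = 693·20/1001·14/429 = 840/1859
take √, sign +1: I = 0.18962475

0.189625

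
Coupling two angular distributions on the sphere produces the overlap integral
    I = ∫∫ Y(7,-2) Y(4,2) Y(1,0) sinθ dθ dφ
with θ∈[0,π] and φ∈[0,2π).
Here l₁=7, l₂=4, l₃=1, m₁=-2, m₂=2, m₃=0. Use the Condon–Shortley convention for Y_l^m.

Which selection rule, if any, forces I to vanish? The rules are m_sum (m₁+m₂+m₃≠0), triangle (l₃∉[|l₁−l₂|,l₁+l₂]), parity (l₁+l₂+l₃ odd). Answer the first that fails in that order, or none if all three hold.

triangle

azimuthal sum: -2 + 2 + 0 = 0  ✓
3 ≤ 1 ≤ 11 (triangle on l)  ✗
L = 7 + 4 + 1 = 12 (even)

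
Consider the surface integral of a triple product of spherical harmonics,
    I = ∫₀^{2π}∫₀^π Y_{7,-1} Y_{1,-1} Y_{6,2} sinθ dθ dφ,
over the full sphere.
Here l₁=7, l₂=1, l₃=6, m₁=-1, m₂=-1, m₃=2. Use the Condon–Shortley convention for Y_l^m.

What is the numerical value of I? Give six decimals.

m-sum 0 ✓  L=14 even ✓  6≤6≤8 ✓
Π(2lᵢ+1) = 15×3×13 = 585
triangle coeff Δ(7,1,6) = 1/1365
Σ_t [1,1]: t=1:−1/518400 = -1/518400
(3j)²=7/195 [(7 1 6; 0 0 0)], sign=-1
Σ_t [0,0]: t=0:+1/1935360 = 1/1935360
(3j)²=1/91 [(7 1 6; -1 -1 2)], sign=+1
⇒ 4πI² = 3/13
I = (-1)√(3/13/(4π)) = -0.13551395

-0.135514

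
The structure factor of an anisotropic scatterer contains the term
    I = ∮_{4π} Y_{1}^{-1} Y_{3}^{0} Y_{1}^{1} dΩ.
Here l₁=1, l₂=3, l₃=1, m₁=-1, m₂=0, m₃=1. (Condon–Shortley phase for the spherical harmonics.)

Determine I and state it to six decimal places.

triangle: need 2≤l₃≤4, have 1; I=0

0.000000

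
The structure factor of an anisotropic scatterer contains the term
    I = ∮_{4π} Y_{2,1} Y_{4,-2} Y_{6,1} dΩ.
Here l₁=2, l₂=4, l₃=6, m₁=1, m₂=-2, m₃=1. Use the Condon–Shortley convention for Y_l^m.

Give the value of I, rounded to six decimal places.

Rules hold: Σm=0, L=12 even, 2≤6≤6.
N = 5·9·13 = 585
Δ = 0!·4!·8!/13! = 1/6435
Racah Σ t=0..0: t=0:+1/2304 = 1/2304
⇒ 3j(2 4 6; 0 0 0)² = 5/143, sgn +1
Racah Σ t=0..0: t=0:+1/8640 = 1/8640
⇒ 3j(2 4 6; 1 -2 1)² = 14/1287, sgn -1
4πI² = N·(3j₀)²·(3jₘ)² = 350/1573
I = -1·√(0.222505/4π) = -0.13306527

-0.133065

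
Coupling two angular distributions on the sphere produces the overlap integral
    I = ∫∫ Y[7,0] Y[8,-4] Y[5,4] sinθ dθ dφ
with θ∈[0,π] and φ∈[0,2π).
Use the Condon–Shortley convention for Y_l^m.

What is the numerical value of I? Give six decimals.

-0.028786

m-sum 0 ✓  L=20 even ✓  1≤5≤15 ✓
Π(2lᵢ+1) = 15×17×11 = 2805
triangle coeff Δ(7,8,5) = 1/814773960
Σ_t [3,7]: t=3:−1/87091200 t=4:+1/4976640 t=5:−1/2073600 t=6:+1/4976640 t=7:−1/87091200 = -1/9676800
(3j)²=360/46189 [(7 8 5; 0 0 0)], sign=+1
Σ_t [3,4]: t=3:−1/87091200 t=4:+1/74649600 = 1/522547200
(3j)²=2/4199 [(7 8 5; 0 -4 4)], sign=-1
⇒ 4πI² = 10800/1037153
I = (-1)√(10800/1037153/(4π)) = -0.02878628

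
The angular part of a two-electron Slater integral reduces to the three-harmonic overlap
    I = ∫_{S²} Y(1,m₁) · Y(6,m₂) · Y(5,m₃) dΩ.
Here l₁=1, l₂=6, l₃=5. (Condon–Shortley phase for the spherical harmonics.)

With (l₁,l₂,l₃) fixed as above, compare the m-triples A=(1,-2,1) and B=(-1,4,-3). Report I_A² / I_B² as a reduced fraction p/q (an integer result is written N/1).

28/45

l's match ⇒ only the (l;m) 3-j factors differ between A and B.
A: triangle coeff Δ(1,6,5) = 1/858; Σ_t [0,0]: t=0:+1/34560 = 1/34560; (3j)²=14/429 [(1 6 5; 1 -2 1)], sign=+1
B: triangle coeff Δ(1,6,5) = 1/858; Σ_t [2,2]: t=2:+1/161280 = 1/161280; (3j)²=15/286 [(1 6 5; -1 4 -3)], sign=+1
I_A²/I_B² = (14/429)/(15/286) = 28/45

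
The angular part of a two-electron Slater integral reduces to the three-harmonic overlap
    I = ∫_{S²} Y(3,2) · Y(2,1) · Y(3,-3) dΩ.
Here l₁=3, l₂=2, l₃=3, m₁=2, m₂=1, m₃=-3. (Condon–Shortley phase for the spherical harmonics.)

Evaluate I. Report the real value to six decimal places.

-0.210261

m-sum 0 ✓  L=8 even ✓  1≤3≤5 ✓
Π(2lᵢ+1) = 7×5×7 = 245
triangle coeff Δ(3,2,3) = 1/3780
Σ_t [0,2]: t=0:+1/24 t=1:−1/4 t=2:+1/24 = -1/6
(3j)²=4/105 [(3 2 3; 0 0 0)], sign=+1
Σ_t [1,1]: t=1:−1/48 = -1/48
(3j)²=5/84 [(3 2 3; 2 1 -3)], sign=-1
⇒ 4πI² = 5/9
I = (-1)√(5/9/(4π)) = -0.21026104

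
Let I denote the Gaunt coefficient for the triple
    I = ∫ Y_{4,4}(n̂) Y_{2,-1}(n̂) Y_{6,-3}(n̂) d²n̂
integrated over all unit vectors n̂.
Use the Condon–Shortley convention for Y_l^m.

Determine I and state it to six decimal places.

Rules hold: Σm=0, L=12 even, 2≤6≤6.
N = 9·5·13 = 585
Δ = 0!·8!·4!/13! = 1/6435
Racah Σ t=0..0: t=0:+1/2304 = 1/2304
⇒ 3j(4 2 6; 0 0 0)² = 5/143, sgn +1
Racah Σ t=0..0: t=0:+1/241920 = 1/241920
⇒ 3j(4 2 6; 4 -1 -3)² = 1/715, sgn -1
4πI² = N·(3j₀)²·(3jₘ)² = 45/1573
I = -1·√(0.0286078/4π) = -0.04771303

-0.047713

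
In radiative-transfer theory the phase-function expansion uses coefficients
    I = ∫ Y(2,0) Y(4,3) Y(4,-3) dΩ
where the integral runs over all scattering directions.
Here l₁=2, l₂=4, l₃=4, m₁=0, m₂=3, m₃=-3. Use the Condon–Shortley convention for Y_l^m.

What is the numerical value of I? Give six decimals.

0.057344

m-sum 0 ✓  L=10 even ✓  2≤4≤6 ✓
Π(2lᵢ+1) = 5×9×9 = 405
triangle coeff Δ(2,4,4) = 1/13860
Σ_t [0,2]: t=0:+1/192 t=1:−1/36 t=2:+1/192 = -5/288
(3j)²=20/693 [(2 4 4; 0 0 0)], sign=-1
Σ_t [1,2]: t=1:−1/720 t=2:+1/480 = 1/1440
(3j)²=7/1980 [(2 4 4; 0 3 -3)], sign=-1
⇒ 4πI² = 5/121
I = (+1)√(5/121/(4π)) = 0.05734392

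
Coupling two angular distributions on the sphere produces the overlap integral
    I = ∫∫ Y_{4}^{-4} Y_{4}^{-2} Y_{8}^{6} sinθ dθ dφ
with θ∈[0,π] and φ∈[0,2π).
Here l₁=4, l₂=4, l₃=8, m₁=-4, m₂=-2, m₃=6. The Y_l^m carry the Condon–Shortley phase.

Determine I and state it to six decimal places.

m-sum 0 ✓  L=16 even ✓  0≤8≤8 ✓
Π(2lᵢ+1) = 9×9×17 = 1377
triangle coeff Δ(4,4,8) = 1/218790
Σ_t [0,0]: t=0:+1/331776 = 1/331776
(3j)²=490/21879 [(4 4 8; 0 0 0)], sign=+1
Σ_t [0,0]: t=0:+1/58060800 = 1/58060800
(3j)²=7/510 [(4 4 8; -4 -2 6)], sign=+1
⇒ 4πI² = 1029/2431
I = (+1)√(1029/2431/(4π)) = 0.18353136

0.183531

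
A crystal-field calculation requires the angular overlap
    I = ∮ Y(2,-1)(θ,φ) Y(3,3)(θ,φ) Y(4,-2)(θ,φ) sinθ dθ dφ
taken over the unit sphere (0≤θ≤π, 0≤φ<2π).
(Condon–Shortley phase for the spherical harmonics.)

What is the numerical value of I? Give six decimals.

Σlᵢ=9 odd — θ-integrand is odd under cosθ→−cosθ; I=0

0.000000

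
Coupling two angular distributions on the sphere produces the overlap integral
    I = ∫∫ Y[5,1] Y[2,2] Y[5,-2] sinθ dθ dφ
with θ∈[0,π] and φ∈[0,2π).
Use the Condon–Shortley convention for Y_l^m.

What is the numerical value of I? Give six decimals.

m-sum = 1 + 2 − 2 = 1 ≠ 0 ⇒ I = 0

0.000000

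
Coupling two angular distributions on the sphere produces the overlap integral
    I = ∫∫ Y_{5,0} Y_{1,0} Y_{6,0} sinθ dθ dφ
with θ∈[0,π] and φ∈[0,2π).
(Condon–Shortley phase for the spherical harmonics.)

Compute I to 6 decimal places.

Checks pass: Σm=0; 12 even; l₃=6∈[4,6].
(2·5+1)(2·1+1)(2·6+1) = 429
Δ: 0! 10! 2! / 13! → 1/858
sum: t=0:+1/14400 = 1/14400
3j²(5 1 6; 0 0 0) = Δ·Π!·Σ² = 6/143  (sign +1)
(m-triple is (0,0,0) — same symbol as above.)
combine: 4πI² = 429·6/143·6/143 = 108/143
take √, sign +1: I = 0.24515397

0.245154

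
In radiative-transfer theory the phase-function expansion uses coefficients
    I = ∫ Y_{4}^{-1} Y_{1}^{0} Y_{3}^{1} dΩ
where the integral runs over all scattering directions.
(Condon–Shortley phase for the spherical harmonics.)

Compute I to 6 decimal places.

m-sum 0 ✓  L=8 even ✓  3≤3≤5 ✓
Π(2lᵢ+1) = 9×3×7 = 189
triangle coeff Δ(4,1,3) = 1/252
Σ_t [1,1]: t=1:−1/36 = -1/36
(3j)²=4/63 [(4 1 3; 0 0 0)], sign=+1
Σ_t [1,1]: t=1:−1/48 = -1/48
(3j)²=5/84 [(4 1 3; -1 0 1)], sign=-1
⇒ 4πI² = 5/7
I = (-1)√(5/7/(4π)) = -0.23841361

-0.238414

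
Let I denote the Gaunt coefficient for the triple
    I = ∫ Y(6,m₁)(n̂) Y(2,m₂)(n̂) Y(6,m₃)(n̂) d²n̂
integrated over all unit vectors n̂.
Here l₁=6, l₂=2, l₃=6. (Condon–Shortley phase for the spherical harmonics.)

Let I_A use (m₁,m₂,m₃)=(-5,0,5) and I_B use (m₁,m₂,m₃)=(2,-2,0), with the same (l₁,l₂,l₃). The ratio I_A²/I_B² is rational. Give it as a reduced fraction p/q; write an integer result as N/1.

121/280

Shared (l₁,l₂,l₃)=(6,2,6): N and (l;000)² cancel in I_A²/I_B².
A: Δ = 2!·10!·2!/15! = 1/90090; Racah Σ t=1..2: t=1:−1/3628800 t=2:+1/1451520 = 1/2419200; ⇒ 3j(6 2 6; -5 0 5)² = 11/910, sgn -1
B: Δ = 2!·10!·2!/15! = 1/90090; Racah Σ t=0..0: t=0:+1/69120 = 1/69120; ⇒ 3j(6 2 6; 2 -2 0)² = 4/143, sgn +1
I_A²/I_B² = (11/910)/(4/143) = 121/280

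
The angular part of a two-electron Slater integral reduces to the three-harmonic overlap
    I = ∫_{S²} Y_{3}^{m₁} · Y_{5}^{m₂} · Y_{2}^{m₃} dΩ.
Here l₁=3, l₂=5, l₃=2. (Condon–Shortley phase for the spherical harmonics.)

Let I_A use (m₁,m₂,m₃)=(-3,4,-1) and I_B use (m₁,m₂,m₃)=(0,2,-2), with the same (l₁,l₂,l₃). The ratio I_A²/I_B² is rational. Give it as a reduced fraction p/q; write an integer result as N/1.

12/5

Shared (l₁,l₂,l₃)=(3,5,2): N and (l;000)² cancel in I_A²/I_B².
A: Δ = 6!·0!·4!/11! = 1/2310; Racah Σ t=6..6: t=6:+1/4320 = 1/4320; ⇒ 3j(3 5 2; -3 4 -1)² = 2/55, sgn -1
B: Δ = 6!·0!·4!/11! = 1/2310; Racah Σ t=3..3: t=3:−1/864 = -1/864; ⇒ 3j(3 5 2; 0 2 -2)² = 1/66, sgn -1
I_A²/I_B² = (2/55)/(1/66) = 12/5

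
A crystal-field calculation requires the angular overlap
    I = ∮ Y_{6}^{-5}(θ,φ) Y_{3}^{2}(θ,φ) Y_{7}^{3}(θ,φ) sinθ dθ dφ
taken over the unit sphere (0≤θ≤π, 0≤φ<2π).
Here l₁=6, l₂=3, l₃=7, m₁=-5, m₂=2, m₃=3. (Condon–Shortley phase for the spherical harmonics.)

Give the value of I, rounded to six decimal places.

Rules hold: Σm=0, L=16 even, 3≤7≤9.
N = 13·7·15 = 1365
Δ = 2!·10!·4!/17! = 1/2042040
Racah Σ t=0..2: t=0:+1/207360 t=1:−1/57600 t=2:+1/207360 = -1/129600
⇒ 3j(6 3 7; 0 0 0)² = 168/12155, sgn +1
Racah Σ t=1..2: t=1:−1/87091200 t=2:+1/4354560 = 19/87091200
⇒ 3j(6 3 7; -5 2 3)² = 361/37128, sgn +1
4πI² = N·(3j₀)²·(3jₘ)² = 7581/41327
I = +1·√(0.183439/4π) = 0.12082071

0.120821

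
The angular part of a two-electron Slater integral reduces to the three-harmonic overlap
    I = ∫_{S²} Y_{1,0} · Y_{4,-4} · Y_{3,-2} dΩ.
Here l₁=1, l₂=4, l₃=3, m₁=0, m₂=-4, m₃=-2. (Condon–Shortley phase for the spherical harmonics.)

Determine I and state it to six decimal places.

0.000000

Σmᵢ = -6 ≠ 0, so the φ-integral vanishes; I = 0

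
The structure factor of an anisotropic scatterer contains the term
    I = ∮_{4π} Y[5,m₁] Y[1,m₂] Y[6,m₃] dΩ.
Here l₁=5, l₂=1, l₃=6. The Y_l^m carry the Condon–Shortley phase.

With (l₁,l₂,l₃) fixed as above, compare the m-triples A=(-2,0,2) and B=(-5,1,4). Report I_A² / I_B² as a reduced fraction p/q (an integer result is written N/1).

32/1

Shared (l₁,l₂,l₃)=(5,1,6): N and (l;000)² cancel in I_A²/I_B².
A: Δ = 0!·10!·2!/13! = 1/858; Racah Σ t=0..0: t=0:+1/30240 = 1/30240; ⇒ 3j(5 1 6; -2 0 2)² = 16/429, sgn +1
B: Δ = 0!·10!·2!/13! = 1/858; Racah Σ t=0..0: t=0:+1/7257600 = 1/7257600; ⇒ 3j(5 1 6; -5 1 4)² = 1/858, sgn +1
I_A²/I_B² = (16/429)/(1/858) = 32/1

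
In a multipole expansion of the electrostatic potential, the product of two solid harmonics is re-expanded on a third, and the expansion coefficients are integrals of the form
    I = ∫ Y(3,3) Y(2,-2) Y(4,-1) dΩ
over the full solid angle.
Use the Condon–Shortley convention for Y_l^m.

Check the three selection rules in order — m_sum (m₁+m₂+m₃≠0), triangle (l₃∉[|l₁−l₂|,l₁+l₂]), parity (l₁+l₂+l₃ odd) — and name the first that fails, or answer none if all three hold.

parity

Σmᵢ = 0  ✓
l₃∈[|l₁−l₂|,l₁+l₂]=[1,5], have l₃=4  ✓
Σlᵢ = 9 ⇒ odd  ✗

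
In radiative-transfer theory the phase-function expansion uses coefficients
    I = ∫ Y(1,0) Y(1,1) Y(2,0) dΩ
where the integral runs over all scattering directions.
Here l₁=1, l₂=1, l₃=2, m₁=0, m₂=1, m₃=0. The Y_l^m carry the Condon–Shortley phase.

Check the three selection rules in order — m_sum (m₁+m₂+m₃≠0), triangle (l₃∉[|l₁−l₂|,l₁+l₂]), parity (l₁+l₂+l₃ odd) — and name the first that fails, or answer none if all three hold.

azimuthal sum: 0 + 1 + 0 = 1  ✗
0 ≤ 2 ≤ 2 (triangle on l)
L = 1 + 1 + 2 = 4 (even)

m_sum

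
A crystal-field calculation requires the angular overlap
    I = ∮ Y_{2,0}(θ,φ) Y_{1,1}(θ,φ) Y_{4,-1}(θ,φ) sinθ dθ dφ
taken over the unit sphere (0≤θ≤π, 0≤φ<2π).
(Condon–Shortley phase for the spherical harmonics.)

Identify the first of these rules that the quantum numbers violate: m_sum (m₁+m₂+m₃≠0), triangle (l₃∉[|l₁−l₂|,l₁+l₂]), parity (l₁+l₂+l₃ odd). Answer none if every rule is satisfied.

triangle

m₁+m₂+m₃ = 0 + 1 − 1 = 0  ✓
triangle: |2−1|=1 ≤ l₃=4 ≤ 2+1=3  ✗
parity: l₁+l₂+l₃ = 7 is odd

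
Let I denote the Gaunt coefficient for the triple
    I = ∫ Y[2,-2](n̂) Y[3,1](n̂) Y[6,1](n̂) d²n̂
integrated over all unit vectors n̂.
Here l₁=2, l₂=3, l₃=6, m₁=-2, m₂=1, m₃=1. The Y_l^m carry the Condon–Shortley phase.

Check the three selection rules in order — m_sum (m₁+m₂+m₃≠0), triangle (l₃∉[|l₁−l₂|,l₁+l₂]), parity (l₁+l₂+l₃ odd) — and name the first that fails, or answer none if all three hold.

triangle

azimuthal sum: -2 + 1 + 1 = 0  ✓
1 ≤ 6 ≤ 5 (triangle on l)  ✗
L = 2 + 3 + 6 = 11 (odd)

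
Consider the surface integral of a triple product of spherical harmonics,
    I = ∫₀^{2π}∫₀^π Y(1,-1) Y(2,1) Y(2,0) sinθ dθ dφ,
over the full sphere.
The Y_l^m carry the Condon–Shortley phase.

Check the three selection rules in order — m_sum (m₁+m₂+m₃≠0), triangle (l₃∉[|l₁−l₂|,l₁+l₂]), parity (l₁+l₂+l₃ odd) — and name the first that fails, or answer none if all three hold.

parity

azimuthal sum: -1 + 1 + 0 = 0  ✓
1 ≤ 2 ≤ 3 (triangle on l)  ✓
L = 1 + 2 + 2 = 5 (odd)  ✗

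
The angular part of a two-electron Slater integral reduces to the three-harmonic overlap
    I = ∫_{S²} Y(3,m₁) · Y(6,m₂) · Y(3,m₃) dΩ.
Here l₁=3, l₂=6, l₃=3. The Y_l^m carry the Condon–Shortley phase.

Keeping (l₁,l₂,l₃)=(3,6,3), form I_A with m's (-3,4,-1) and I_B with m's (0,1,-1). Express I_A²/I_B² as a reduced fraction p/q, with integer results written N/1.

Shared (l₁,l₂,l₃)=(3,6,3): N and (l;000)² cancel in I_A²/I_B².
A: Δ = 6!·0!·6!/13! = 1/12012; Racah Σ t=6..6: t=6:+1/34560 = 1/34560; ⇒ 3j(3 6 3; -3 4 -1)² = 5/286, sgn +1
B: Δ = 6!·0!·6!/13! = 1/12012; Racah Σ t=3..3: t=3:−1/1728 = -1/1728; ⇒ 3j(3 6 3; 0 1 -1)² = 25/858, sgn -1
I_A²/I_B² = (5/286)/(25/858) = 3/5

3/5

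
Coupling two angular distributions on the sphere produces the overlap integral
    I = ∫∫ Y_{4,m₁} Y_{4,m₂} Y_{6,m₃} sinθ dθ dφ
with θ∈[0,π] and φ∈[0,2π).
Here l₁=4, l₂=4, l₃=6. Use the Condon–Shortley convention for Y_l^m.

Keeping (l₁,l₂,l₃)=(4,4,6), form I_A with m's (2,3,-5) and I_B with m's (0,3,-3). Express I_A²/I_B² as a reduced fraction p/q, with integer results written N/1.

33/50

l's match ⇒ only the (l;m) 3-j factors differ between A and B.
A: triangle coeff Δ(4,4,6) = 1/1261260; Σ_t [1,2]: t=1:−1/86400 t=2:+1/172800 = -1/172800; (3j)²=1/130 [(4 4 6; 2 3 -5)], sign=+1
B: triangle coeff Δ(4,4,6) = 1/1261260; Σ_t [1,2]: t=1:−1/25920 t=2:+1/11520 = 1/20736; (3j)²=5/429 [(4 4 6; 0 3 -3)], sign=-1
I_A²/I_B² = (1/130)/(5/429) = 33/50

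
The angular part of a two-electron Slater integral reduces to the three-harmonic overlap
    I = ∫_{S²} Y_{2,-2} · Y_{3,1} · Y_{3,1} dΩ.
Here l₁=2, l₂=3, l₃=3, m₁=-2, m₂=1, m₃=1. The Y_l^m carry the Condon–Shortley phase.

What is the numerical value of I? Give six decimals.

0.206013

Checks pass: Σm=0; 8 even; l₃=3∈[1,5].
(2·2+1)(2·3+1)(2·3+1) = 245
Δ: 2! 2! 4! / 9! → 1/3780
sum: t=0:+1/24 t=1:−1/4 t=2:+1/24 = -1/6
3j²(2 3 3; 0 0 0) = Δ·Π!·Σ² = 4/105  (sign +1)
sum: t=2:+1/16 = 1/16
3j²(2 3 3; -2 1 1) = Δ·Π!·Σ² = 2/35  (sign +1)
combine: 4πI² = 245·4/105·2/35 = 8/15
take √, sign +1: I = 0.20601291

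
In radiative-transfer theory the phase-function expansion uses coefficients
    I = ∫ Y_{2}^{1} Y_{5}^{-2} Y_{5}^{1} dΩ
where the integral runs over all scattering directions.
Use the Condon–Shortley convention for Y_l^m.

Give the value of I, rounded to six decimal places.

0.104819

Checks pass: Σm=0; 12 even; l₃=5∈[3,7].
(2·2+1)(2·5+1)(2·5+1) = 605
Δ: 2! 2! 8! / 13! → 1/38610
sum: t=0:+1/2880 t=1:−1/576 t=2:+1/2880 = -1/960
3j²(2 5 5; 0 0 0) = Δ·Π!·Σ² = 10/429  (sign +1)
sum: t=0:+1/1440 t=1:−1/2880 = 1/2880
3j²(2 5 5; 1 -2 1) = Δ·Π!·Σ² = 7/715  (sign +1)
combine: 4πI² = 605·10/429·7/715 = 70/507
take √, sign +1: I = 0.10481902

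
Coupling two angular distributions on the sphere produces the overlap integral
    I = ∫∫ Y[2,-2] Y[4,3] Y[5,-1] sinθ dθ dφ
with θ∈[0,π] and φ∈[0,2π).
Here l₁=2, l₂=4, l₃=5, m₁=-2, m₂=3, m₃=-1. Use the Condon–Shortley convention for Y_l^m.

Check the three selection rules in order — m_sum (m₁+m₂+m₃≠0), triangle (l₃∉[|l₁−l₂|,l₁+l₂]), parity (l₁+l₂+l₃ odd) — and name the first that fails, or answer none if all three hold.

m₁+m₂+m₃ = -2 + 3 − 1 = 0  ✓
triangle: |2−4|=2 ≤ l₃=5 ≤ 2+4=6  ✓
parity: l₁+l₂+l₃ = 11 is odd  ✗

parity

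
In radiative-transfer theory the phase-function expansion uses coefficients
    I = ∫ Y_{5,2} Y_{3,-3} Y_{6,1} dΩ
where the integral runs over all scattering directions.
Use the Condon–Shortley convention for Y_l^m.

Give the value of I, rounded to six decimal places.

0.145631

m-sum 0 ✓  L=14 even ✓  2≤6≤8 ✓
Π(2lᵢ+1) = 11×7×13 = 1001
triangle coeff Δ(5,3,6) = 1/675675
Σ_t [0,2]: t=0:+1/8640 t=1:−1/2304 t=2:+1/8640 = -7/34560
(3j)²=7/429 [(5 3 6; 0 0 0)], sign=-1
Σ_t [0,0]: t=0:+1/34560 = 1/34560
(3j)²=7/429 [(5 3 6; 2 -3 1)], sign=-1
⇒ 4πI² = 343/1287
I = (+1)√(343/1287/(4π)) = 0.14563067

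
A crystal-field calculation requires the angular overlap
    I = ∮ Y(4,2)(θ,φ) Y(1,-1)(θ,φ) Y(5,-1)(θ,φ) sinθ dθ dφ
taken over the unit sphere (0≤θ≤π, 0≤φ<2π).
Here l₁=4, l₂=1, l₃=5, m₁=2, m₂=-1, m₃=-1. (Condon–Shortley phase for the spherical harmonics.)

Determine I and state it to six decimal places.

-0.120286

Rules hold: Σm=0, L=10 even, 3≤5≤5.
N = 9·3·11 = 297
Δ = 0!·8!·2!/11! = 1/495
Racah Σ t=0..0: t=0:+1/576 = 1/576
⇒ 3j(4 1 5; 0 0 0)² = 5/99, sgn -1
Racah Σ t=0..0: t=0:+1/2880 = 1/2880
⇒ 3j(4 1 5; 2 -1 -1)² = 2/165, sgn +1
4πI² = N·(3j₀)²·(3jₘ)² = 2/11
I = -1·√(0.181818/4π) = -0.12028562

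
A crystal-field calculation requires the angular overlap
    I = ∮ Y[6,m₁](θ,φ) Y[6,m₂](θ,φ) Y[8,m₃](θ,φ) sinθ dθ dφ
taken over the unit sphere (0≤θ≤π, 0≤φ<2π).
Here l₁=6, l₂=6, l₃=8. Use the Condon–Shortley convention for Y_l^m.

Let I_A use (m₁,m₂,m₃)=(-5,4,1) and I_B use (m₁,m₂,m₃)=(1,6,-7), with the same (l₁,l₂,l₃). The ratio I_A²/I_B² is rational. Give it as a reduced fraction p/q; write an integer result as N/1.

l's match ⇒ only the (l;m) 3-j factors differ between A and B.
A: triangle coeff Δ(6,6,8) = 1/1309458150; Σ_t [3,4]: t=3:−1/1219276800 t=4:+1/174182400 = 1/203212800; (3j)²=288/29393 [(6 6 8; -5 4 1)], sign=-1
B: triangle coeff Δ(6,6,8) = 1/1309458150; Σ_t [4,4]: t=4:+1/4877107200 = 1/4877107200; (3j)²=55/4522 [(6 6 8; 1 6 -7)], sign=-1
I_A²/I_B² = (288/29393)/(55/4522) = 576/715

576/715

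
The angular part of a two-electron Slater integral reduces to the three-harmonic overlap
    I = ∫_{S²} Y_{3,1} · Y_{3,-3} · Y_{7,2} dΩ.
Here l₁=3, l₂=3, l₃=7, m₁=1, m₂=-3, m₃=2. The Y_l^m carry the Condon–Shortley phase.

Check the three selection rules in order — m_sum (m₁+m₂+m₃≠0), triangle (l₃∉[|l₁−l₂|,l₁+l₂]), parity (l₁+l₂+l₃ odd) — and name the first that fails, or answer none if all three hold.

triangle

m₁+m₂+m₃ = 1 − 3 + 2 = 0  ✓
triangle: |3−3|=0 ≤ l₃=7 ≤ 3+3=6  ✗
parity: l₁+l₂+l₃ = 13 is odd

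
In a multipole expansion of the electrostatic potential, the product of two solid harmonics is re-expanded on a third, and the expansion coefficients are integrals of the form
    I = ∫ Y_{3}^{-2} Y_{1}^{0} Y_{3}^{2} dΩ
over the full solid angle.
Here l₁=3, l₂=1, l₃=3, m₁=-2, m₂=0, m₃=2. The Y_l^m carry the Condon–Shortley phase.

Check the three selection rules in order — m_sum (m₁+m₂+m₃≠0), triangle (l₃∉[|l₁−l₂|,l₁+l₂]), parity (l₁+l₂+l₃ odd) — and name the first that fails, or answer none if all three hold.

parity

azimuthal sum: -2 + 0 + 2 = 0  ✓
2 ≤ 3 ≤ 4 (triangle on l)  ✓
L = 3 + 1 + 3 = 7 (odd)  ✗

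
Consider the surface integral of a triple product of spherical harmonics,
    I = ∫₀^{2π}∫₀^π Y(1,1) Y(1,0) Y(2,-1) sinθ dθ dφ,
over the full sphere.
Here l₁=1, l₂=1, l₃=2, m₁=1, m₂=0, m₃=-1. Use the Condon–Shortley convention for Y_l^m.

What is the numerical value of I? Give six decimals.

-0.218510

Checks pass: Σm=0; 4 even; l₃=2∈[0,2].
(2·1+1)(2·1+1)(2·2+1) = 45
Δ: 0! 2! 2! / 5! → 1/30
sum: t=0:+1/1 = 1/1
3j²(1 1 2; 0 0 0) = Δ·Π!·Σ² = 2/15  (sign +1)
sum: t=0:+1/2 = 1/2
3j²(1 1 2; 1 0 -1) = Δ·Π!·Σ² = 1/10  (sign -1)
combine: 4πI² = 45·2/15·1/10 = 3/5
take √, sign -1: I = -0.21850969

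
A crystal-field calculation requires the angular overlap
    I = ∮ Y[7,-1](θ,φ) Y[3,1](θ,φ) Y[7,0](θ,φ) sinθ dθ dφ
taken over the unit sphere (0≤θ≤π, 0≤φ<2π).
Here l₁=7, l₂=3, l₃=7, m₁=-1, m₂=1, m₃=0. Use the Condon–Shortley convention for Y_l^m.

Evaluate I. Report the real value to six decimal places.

L=17 odd ⇒ parity kills the (l;000) factor ⇒ I = 0

0.000000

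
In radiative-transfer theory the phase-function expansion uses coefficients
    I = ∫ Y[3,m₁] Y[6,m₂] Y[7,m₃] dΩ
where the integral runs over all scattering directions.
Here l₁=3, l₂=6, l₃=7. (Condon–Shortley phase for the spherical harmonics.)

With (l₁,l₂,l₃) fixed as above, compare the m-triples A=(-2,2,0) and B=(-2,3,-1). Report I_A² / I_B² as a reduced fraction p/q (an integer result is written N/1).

1400/1521

Same 3,6,7: normalisation and zero-m 3j drop out of the ratio.
A: Δ: 2! 4! 10! / 17! → 1/2042040; sum: t=1:−1/725760 t=2:+1/207360 = 1/290304; 3j²(3 6 7; -2 2 0) = Δ·Π!·Σ² = 125/7293  (sign -1)
B: Δ: 2! 4! 10! / 17! → 1/2042040; sum: t=1:−1/1935360 t=2:+1/362880 = 13/5806080; 3j²(3 6 7; -2 3 -1) = Δ·Π!·Σ² = 195/10472  (sign +1)
I_A²/I_B² = (125/7293)/(195/10472) = 1400/1521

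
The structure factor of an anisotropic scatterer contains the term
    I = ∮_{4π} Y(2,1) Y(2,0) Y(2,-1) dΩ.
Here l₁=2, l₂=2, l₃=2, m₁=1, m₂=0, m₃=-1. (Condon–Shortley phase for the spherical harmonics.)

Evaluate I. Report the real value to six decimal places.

m-sum 0 ✓  L=6 even ✓  0≤2≤4 ✓
Π(2lᵢ+1) = 5×5×5 = 125
triangle coeff Δ(2,2,2) = 1/630
Σ_t [0,2]: t=0:+1/8 t=1:−1/1 t=2:+1/8 = -3/4
(3j)²=2/35 [(2 2 2; 0 0 0)], sign=-1
Σ_t [0,1]: t=0:+1/4 t=1:−1/2 = -1/4
(3j)²=1/70 [(2 2 2; 1 0 -1)], sign=+1
⇒ 4πI² = 5/49
I = (-1)√(5/49/(4π)) = -0.09011188

-0.090112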